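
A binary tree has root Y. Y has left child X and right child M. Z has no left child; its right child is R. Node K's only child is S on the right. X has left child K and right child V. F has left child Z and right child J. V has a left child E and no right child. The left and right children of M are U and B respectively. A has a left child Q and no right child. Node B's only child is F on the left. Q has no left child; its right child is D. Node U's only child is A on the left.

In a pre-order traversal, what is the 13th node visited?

F

Pre-order visits the node, then its left subtree, then its right subtree.
Visit Y.
At Y: go left to X.
  Visit X.
  At X: go left to K.
    Visit K.
    At K: no left child.
    At K: go right to S.
      S is a leaf — visit S.
  At X: go right to V.
    Visit V.
    At V: go left to E.
      E is a leaf — visit E.
    At V: no right child.
At Y: go right to M.
  Visit M.
  At M: go left to U.
    Visit U.
    At U: go left to A.
      Visit A.
      At A: go left to Q.
        Visit Q.
        At Q: no left child.
        At Q: go right to D.
          D is a leaf — visit D.
      At A: no right child.
    At U: no right child.
  At M: go right to B.
    Visit B.
    At B: go left to F.
      Visit F.
      At F: go left to Z.
        Visit Z.
        At Z: no left child.
        At Z: go right to R.
          R is a leaf — visit R.
      At F: go right to J.
        J is a leaf — visit J.
    At B: no right child.
Full pre-order sequence: Y, X, K, S, V, E, M, U, A, Q, D, B, F, Z, R, J.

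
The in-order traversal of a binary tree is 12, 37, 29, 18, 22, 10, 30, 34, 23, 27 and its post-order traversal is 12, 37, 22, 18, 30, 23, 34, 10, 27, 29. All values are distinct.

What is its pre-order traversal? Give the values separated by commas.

The last element of post-order is the root; it splits in-order into left and right subtrees.
Root 29: left subtree has 2 nodes {12, 37}, right has 7 {18, 22, 10, 30, 34, 23, 27}.
  Root 37: left subtree has 1 node {12}, right has 0 { }.
  Root 27: left subtree has 6 nodes {18, 22, 10, 30, 34, 23}, right has 0 { }.
    Root 10: left subtree has 2 nodes {18, 22}, right has 3 {30, 34, 23}.
      Root 18: left subtree has 0 nodes { }, right has 1 {22}.
      Root 34: left subtree has 1 node {30}, right has 1 {23}.

29, 37, 12, 27, 10, 18, 22, 34, 30, 23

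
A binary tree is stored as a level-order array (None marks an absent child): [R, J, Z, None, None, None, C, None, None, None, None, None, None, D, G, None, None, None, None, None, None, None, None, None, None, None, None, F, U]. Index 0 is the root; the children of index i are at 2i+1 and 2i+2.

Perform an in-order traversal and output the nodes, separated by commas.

J, R, Z, F, D, U, C, G

In-order visits the left subtree, then the node, then the right subtree.
At R: go left to J.
  J is a leaf — visit J.
Visit R.
At R: go right to Z.
  At Z: no left child.
  Visit Z.
  At Z: go right to C.
    At C: go left to D.
      At D: go left to F.
        F is a leaf — visit F.
      Visit D.
      At D: go right to U.
        U is a leaf — visit U.
    Visit C.
    At C: go right to G.
      G is a leaf — visit G.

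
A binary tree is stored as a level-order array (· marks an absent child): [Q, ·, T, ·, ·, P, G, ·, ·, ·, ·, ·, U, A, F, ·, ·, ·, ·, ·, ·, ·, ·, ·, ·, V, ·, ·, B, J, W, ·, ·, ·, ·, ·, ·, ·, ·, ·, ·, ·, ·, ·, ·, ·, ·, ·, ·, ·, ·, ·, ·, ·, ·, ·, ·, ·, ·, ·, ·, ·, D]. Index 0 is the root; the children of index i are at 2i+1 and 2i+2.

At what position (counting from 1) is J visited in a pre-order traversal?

10

Pre-order visits the node, then its left subtree, then its right subtree.
Visit Q.
At Q: no left child.
At Q: go right to T.
  Visit T.
  At T: go left to P.
    Visit P.
    At P: no left child.
    At P: go right to U.
      Visit U.
      At U: go left to V.
        V is a leaf — visit V.
      At U: no right child.
  At T: go right to G.
    Visit G.
    At G: go left to A.
      Visit A.
      At A: no left child.
      At A: go right to B.
        B is a leaf — visit B.
    At G: go right to F.
      Visit F.
      At F: go left to J.
        J is a leaf — visit J.
      At F: go right to W.
        Visit W.
        At W: no left child.
        At W: go right to D.
          D is a leaf — visit D.
Full pre-order sequence: Q, T, P, U, V, G, A, B, F, J, W, D.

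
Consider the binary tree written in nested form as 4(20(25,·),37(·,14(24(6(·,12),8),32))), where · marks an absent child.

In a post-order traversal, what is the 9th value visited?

37

Post-order visits the left subtree, then the right subtree, then the node.
At 4: go left to 20.
  At 20: go left to 25.
    25 is a leaf — visit 25.
  At 20: no right child.
  Visit 20.
At 4: go right to 37.
  At 37: no left child.
  At 37: go right to 14.
    At 14: go left to 24.
      At 24: go left to 6.
        At 6: no left child.
        At 6: go right to 12.
          12 is a leaf — visit 12.
        Visit 6.
      At 24: go right to 8.
        8 is a leaf — visit 8.
      Visit 24.
    At 14: go right to 32.
      32 is a leaf — visit 32.
    Visit 14.
  Visit 37.
Visit 4.
Full post-order sequence: 25, 20, 12, 6, 8, 24, 32, 14, 37, 4.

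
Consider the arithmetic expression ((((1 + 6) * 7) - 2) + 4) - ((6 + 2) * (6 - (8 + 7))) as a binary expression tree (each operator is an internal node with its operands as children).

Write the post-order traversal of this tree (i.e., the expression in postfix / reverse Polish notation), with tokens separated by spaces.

1 6 + 7 * 2 - 4 + 6 2 + 6 8 7 + - * -

Post-order on an expression tree gives postfix notation: for each operator, emit left operand, right operand, then the operator.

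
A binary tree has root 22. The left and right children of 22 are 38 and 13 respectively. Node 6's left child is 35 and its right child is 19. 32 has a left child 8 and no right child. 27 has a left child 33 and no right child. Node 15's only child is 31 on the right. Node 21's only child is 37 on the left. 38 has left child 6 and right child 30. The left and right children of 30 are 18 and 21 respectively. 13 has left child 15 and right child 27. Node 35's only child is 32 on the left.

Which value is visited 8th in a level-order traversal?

Level-order visits nodes level by level from the root, left to right within each level.
Level 0: 22
Level 1: 38, 13
Level 2: 6, 30, 15, 27
Level 3: 35, 19, 18, 21, 31, 33
Level 4: 32, 37
Level 5: 8
Full level-order sequence: 22, 38, 13, 6, 30, 15, 27, 35, 19, 18, 21, 31, 33, 32, 37, 8.

35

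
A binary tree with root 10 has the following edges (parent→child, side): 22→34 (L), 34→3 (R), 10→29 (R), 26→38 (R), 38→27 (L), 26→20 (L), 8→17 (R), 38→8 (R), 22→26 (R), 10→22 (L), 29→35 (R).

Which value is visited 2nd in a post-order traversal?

34

Post-order visits the left subtree, then the right subtree, then the node.
At 10: go left to 22.
  At 22: go left to 34.
    At 34: no left child.
    At 34: go right to 3.
      3 is a leaf — visit 3.
    Visit 34.
  At 22: go right to 26.
    At 26: go left to 20.
      20 is a leaf — visit 20.
    At 26: go right to 38.
      At 38: go left to 27.
        27 is a leaf — visit 27.
      At 38: go right to 8.
        At 8: no left child.
        At 8: go right to 17.
          17 is a leaf — visit 17.
        Visit 8.
      Visit 38.
    Visit 26.
  Visit 22.
At 10: go right to 29.
  At 29: no left child.
  At 29: go right to 35.
    35 is a leaf — visit 35.
  Visit 29.
Visit 10.
Full post-order sequence: 3, 34, 20, 27, 17, 8, 38, 26, 22, 35, 29, 10.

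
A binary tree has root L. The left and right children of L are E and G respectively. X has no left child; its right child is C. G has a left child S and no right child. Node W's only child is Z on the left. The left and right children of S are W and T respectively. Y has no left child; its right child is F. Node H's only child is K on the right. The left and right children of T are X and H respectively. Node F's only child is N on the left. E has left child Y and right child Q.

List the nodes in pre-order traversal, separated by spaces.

Pre-order visits the node, then its left subtree, then its right subtree.
Visit L.
At L: go left to E.
  Visit E.
  At E: go left to Y.
    Visit Y.
    At Y: no left child.
    At Y: go right to F.
      Visit F.
      At F: go left to N.
        N is a leaf — visit N.
      At F: no right child.
  At E: go right to Q.
    Q is a leaf — visit Q.
At L: go right to G.
  Visit G.
  At G: go left to S.
    Visit S.
    At S: go left to W.
      Visit W.
      At W: go left to Z.
        Z is a leaf — visit Z.
      At W: no right child.
    At S: go right to T.
      Visit T.
      At T: go left to X.
        Visit X.
        At X: no left child.
        At X: go right to C.
          C is a leaf — visit C.
      At T: go right to H.
        Visit H.
        At H: no left child.
        At H: go right to K.
          K is a leaf — visit K.
  At G: no right child.

L E Y F N Q G S W Z T X C H K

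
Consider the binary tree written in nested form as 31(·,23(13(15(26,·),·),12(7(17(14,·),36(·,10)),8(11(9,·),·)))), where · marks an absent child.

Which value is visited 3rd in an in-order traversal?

15

In-order visits the left subtree, then the node, then the right subtree.
At 31: no left child.
Visit 31.
At 31: go right to 23.
  At 23: go left to 13.
    At 13: go left to 15.
      At 15: go left to 26.
        26 is a leaf — visit 26.
      Visit 15.
      At 15: no right child.
    Visit 13.
    At 13: no right child.
  Visit 23.
  At 23: go right to 12.
    At 12: go left to 7.
      At 7: go left to 17.
        At 17: go left to 14.
          14 is a leaf — visit 14.
        Visit 17.
        At 17: no right child.
      Visit 7.
      At 7: go right to 36.
        At 36: no left child.
        Visit 36.
        At 36: go right to 10.
          10 is a leaf — visit 10.
    Visit 12.
    At 12: go right to 8.
      At 8: go left to 11.
        At 11: go left to 9.
          9 is a leaf — visit 9.
        Visit 11.
        At 11: no right child.
      Visit 8.
      At 8: no right child.
Full in-order sequence: 31, 26, 15, 13, 23, 14, 17, 7, 36, 10, 12, 9, 11, 8.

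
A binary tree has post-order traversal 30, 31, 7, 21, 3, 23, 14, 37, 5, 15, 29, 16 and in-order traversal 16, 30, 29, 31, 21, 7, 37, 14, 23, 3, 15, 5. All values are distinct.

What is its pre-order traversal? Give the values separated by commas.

The last element of post-order is the root; it splits in-order into left and right subtrees.
Root 16: left subtree has 0 nodes { }, right has 11 {30, 29, 31, 21, 7, 37, 14, 23, 3, 15, 5}.
  Root 29: left subtree has 1 node {30}, right has 9 {31, 21, 7, 37, 14, 23, 3, 15, 5}.
    Root 15: left subtree has 7 nodes {31, 21, 7, 37, 14, 23, 3}, right has 1 {5}.
      Root 37: left subtree has 3 nodes {31, 21, 7}, right has 3 {14, 23, 3}.
        Root 21: left subtree has 1 node {31}, right has 1 {7}.
        Root 14: left subtree has 0 nodes { }, right has 2 {23, 3}.
          Root 23: left subtree has 0 nodes { }, right has 1 {3}.

16, 29, 30, 15, 37, 21, 31, 7, 14, 23, 3, 5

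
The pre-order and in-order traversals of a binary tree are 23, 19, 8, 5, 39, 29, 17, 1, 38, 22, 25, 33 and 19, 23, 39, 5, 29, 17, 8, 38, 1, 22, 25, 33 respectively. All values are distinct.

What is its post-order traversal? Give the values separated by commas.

The first element of pre-order is the root; it splits in-order into left and right subtrees.
Root 23: left subtree has 1 node {19}, right has 10 {39, 5, 29, 17, 8, 38, 1, 22, 25, 33}.
  Root 8: left subtree has 4 nodes {39, 5, 29, 17}, right has 5 {38, 1, 22, 25, 33}.
    Root 5: left subtree has 1 node {39}, right has 2 {29, 17}.
      Root 29: left subtree has 0 nodes { }, right has 1 {17}.
    Root 1: left subtree has 1 node {38}, right has 3 {22, 25, 33}.
      Root 22: left subtree has 0 nodes { }, right has 2 {25, 33}.
        Root 25: left subtree has 0 nodes { }, right has 1 {33}.

19, 39, 17, 29, 5, 38, 33, 25, 22, 1, 8, 23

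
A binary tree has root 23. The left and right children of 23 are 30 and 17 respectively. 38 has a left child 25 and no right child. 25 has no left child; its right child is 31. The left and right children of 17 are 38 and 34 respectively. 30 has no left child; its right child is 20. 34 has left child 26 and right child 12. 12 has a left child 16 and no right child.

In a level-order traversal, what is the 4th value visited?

Level-order visits nodes level by level from the root, left to right within each level.
Level 0: 23
Level 1: 30, 17
Level 2: 20, 38, 34
Level 3: 25, 26, 12
Level 4: 31, 16
Full level-order sequence: 23, 30, 17, 20, 38, 34, 25, 26, 12, 31, 16.

20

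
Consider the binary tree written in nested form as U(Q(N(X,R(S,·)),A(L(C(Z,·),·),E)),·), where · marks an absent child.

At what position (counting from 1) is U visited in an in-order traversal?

11

In-order visits the left subtree, then the node, then the right subtree.
At U: go left to Q.
  At Q: go left to N.
    At N: go left to X.
      X is a leaf — visit X.
    Visit N.
    At N: go right to R.
      At R: go left to S.
        S is a leaf — visit S.
      Visit R.
      At R: no right child.
  Visit Q.
  At Q: go right to A.
    At A: go left to L.
      At L: go left to C.
        At C: go left to Z.
          Z is a leaf — visit Z.
        Visit C.
        At C: no right child.
      Visit L.
      At L: no right child.
    Visit A.
    At A: go right to E.
      E is a leaf — visit E.
Visit U.
At U: no right child.
Full in-order sequence: X, N, S, R, Q, Z, C, L, A, E, U.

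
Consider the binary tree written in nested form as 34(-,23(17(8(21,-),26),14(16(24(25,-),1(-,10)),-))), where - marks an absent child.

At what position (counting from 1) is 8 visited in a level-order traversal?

5

Level-order visits nodes level by level from the root, left to right within each level.
Level 0: 34
Level 1: 23
Level 2: 17, 14
Level 3: 8, 26, 16
Level 4: 21, 24, 1
Level 5: 25, 10
Full level-order sequence: 34, 23, 17, 14, 8, 26, 16, 21, 24, 1, 25, 10.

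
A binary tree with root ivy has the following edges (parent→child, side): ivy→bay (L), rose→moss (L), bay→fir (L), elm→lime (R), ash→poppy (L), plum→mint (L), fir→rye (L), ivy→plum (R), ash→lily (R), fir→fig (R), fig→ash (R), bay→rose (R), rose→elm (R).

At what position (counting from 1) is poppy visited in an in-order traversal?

4

In-order visits the left subtree, then the node, then the right subtree.
At ivy: go left to bay.
  At bay: go left to fir.
    At fir: go left to rye.
      rye is a leaf — visit rye.
    Visit fir.
    At fir: go right to fig.
      At fig: no left child.
      Visit fig.
      At fig: go right to ash.
        At ash: go left to poppy.
          poppy is a leaf — visit poppy.
        Visit ash.
        At ash: go right to lily.
          lily is a leaf — visit lily.
  Visit bay.
  At bay: go right to rose.
    At rose: go left to moss.
      moss is a leaf — visit moss.
    Visit rose.
    At rose: go right to elm.
      At elm: no left child.
      Visit elm.
      At elm: go right to lime.
        lime is a leaf — visit lime.
Visit ivy.
At ivy: go right to plum.
  At plum: go left to mint.
    mint is a leaf — visit mint.
  Visit plum.
  At plum: no right child.
Full in-order sequence: rye, fir, fig, poppy, ash, lily, bay, moss, rose, elm, lime, ivy, mint, plum.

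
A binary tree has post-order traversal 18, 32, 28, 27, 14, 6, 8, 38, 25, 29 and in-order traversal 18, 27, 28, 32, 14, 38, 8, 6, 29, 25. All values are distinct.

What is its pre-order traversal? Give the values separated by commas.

29, 38, 14, 27, 18, 28, 32, 8, 6, 25

The last element of post-order is the root; it splits in-order into left and right subtrees.
Root 29: left subtree has 8 nodes {18, 27, 28, 32, 14, 38, 8, 6}, right has 1 {25}.
  Root 38: left subtree has 5 nodes {18, 27, 28, 32, 14}, right has 2 {8, 6}.
    Root 14: left subtree has 4 nodes {18, 27, 28, 32}, right has 0 { }.
      Root 27: left subtree has 1 node {18}, right has 2 {28, 32}.
        Root 28: left subtree has 0 nodes { }, right has 1 {32}.
    Root 8: left subtree has 0 nodes { }, right has 1 {6}.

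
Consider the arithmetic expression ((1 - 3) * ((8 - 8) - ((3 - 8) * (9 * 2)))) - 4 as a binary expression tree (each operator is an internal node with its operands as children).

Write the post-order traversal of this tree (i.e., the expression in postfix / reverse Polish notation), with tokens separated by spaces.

1 3 - 8 8 - 3 8 - 9 2 * * - * 4 -

Post-order on an expression tree gives postfix notation: for each operator, emit left operand, right operand, then the operator.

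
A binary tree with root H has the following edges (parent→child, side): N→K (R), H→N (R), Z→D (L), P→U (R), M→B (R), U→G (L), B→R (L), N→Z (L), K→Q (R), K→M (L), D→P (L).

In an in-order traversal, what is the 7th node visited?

N

In-order visits the left subtree, then the node, then the right subtree.
At H: no left child.
Visit H.
At H: go right to N.
  At N: go left to Z.
    At Z: go left to D.
      At D: go left to P.
        At P: no left child.
        Visit P.
        At P: go right to U.
          At U: go left to G.
            G is a leaf — visit G.
          Visit U.
          At U: no right child.
      Visit D.
      At D: no right child.
    Visit Z.
    At Z: no right child.
  Visit N.
  At N: go right to K.
    At K: go left to M.
      At M: no left child.
      Visit M.
      At M: go right to B.
        At B: go left to R.
          R is a leaf — visit R.
        Visit B.
        At B: no right child.
    Visit K.
    At K: go right to Q.
      Q is a leaf — visit Q.
Full in-order sequence: H, P, G, U, D, Z, N, M, R, B, K, Q.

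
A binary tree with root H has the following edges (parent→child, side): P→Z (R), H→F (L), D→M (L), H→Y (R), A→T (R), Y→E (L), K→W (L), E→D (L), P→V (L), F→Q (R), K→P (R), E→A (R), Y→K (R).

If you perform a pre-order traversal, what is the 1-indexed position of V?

Pre-order visits the node, then its left subtree, then its right subtree.
Visit H.
At H: go left to F.
  Visit F.
  At F: no left child.
  At F: go right to Q.
    Q is a leaf — visit Q.
At H: go right to Y.
  Visit Y.
  At Y: go left to E.
    Visit E.
    At E: go left to D.
      Visit D.
      At D: go left to M.
        M is a leaf — visit M.
      At D: no right child.
    At E: go right to A.
      Visit A.
      At A: no left child.
      At A: go right to T.
        T is a leaf — visit T.
  At Y: go right to K.
    Visit K.
    At K: go left to W.
      W is a leaf — visit W.
    At K: go right to P.
      Visit P.
      At P: go left to V.
        V is a leaf — visit V.
      At P: go right to Z.
        Z is a leaf — visit Z.
Full pre-order sequence: H, F, Q, Y, E, D, M, A, T, K, W, P, V, Z.

13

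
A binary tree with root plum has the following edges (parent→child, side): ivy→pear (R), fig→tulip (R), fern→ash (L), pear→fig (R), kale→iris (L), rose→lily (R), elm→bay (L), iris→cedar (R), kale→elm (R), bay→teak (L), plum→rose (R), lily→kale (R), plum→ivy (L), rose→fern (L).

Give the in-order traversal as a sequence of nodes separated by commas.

ivy, pear, fig, tulip, plum, ash, fern, rose, lily, iris, cedar, kale, teak, bay, elm

In-order visits the left subtree, then the node, then the right subtree.
At plum: go left to ivy.
  At ivy: no left child.
  Visit ivy.
  At ivy: go right to pear.
    At pear: no left child.
    Visit pear.
    At pear: go right to fig.
      At fig: no left child.
      Visit fig.
      At fig: go right to tulip.
        tulip is a leaf — visit tulip.
Visit plum.
At plum: go right to rose.
  At rose: go left to fern.
    At fern: go left to ash.
      ash is a leaf — visit ash.
    Visit fern.
    At fern: no right child.
  Visit rose.
  At rose: go right to lily.
    At lily: no left child.
    Visit lily.
    At lily: go right to kale.
      At kale: go left to iris.
        At iris: no left child.
        Visit iris.
        At iris: go right to cedar.
          cedar is a leaf — visit cedar.
      Visit kale.
      At kale: go right to elm.
        At elm: go left to bay.
          At bay: go left to teak.
            teak is a leaf — visit teak.
          Visit bay.
          At bay: no right child.
        Visit elm.
        At elm: no right child.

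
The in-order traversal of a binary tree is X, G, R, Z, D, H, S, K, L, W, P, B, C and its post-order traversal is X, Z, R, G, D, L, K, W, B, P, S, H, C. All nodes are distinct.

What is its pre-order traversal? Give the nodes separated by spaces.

The last element of post-order is the root; it splits in-order into left and right subtrees.
Root C: left subtree has 12 nodes {X, G, R, Z, D, H, S, K, L, W, P, B}, right has 0 { }.
  Root H: left subtree has 5 nodes {X, G, R, Z, D}, right has 6 {S, K, L, W, P, B}.
    Root D: left subtree has 4 nodes {X, G, R, Z}, right has 0 { }.
      Root G: left subtree has 1 node {X}, right has 2 {R, Z}.
        Root R: left subtree has 0 nodes { }, right has 1 {Z}.
    Root S: left subtree has 0 nodes { }, right has 5 {K, L, W, P, B}.
      Root P: left subtree has 3 nodes {K, L, W}, right has 1 {B}.
        Root W: left subtree has 2 nodes {K, L}, right has 0 { }.
          Root K: left subtree has 0 nodes { }, right has 1 {L}.

C H D G X R Z S P W K L B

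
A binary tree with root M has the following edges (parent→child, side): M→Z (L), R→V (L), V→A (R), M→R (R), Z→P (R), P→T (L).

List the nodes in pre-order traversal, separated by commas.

Pre-order visits the node, then its left subtree, then its right subtree.
Visit M.
At M: go left to Z.
  Visit Z.
  At Z: no left child.
  At Z: go right to P.
    Visit P.
    At P: go left to T.
      T is a leaf — visit T.
    At P: no right child.
At M: go right to R.
  Visit R.
  At R: go left to V.
    Visit V.
    At V: no left child.
    At V: go right to A.
      A is a leaf — visit A.
  At R: no right child.

M, Z, P, T, R, V, A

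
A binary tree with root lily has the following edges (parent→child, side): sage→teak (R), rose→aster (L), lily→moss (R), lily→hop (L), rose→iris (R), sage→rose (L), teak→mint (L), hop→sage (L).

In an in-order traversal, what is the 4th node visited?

In-order visits the left subtree, then the node, then the right subtree.
At lily: go left to hop.
  At hop: go left to sage.
    At sage: go left to rose.
      At rose: go left to aster.
        aster is a leaf — visit aster.
      Visit rose.
      At rose: go right to iris.
        iris is a leaf — visit iris.
    Visit sage.
    At sage: go right to teak.
      At teak: go left to mint.
        mint is a leaf — visit mint.
      Visit teak.
      At teak: no right child.
  Visit hop.
  At hop: no right child.
Visit lily.
At lily: go right to moss.
  moss is a leaf — visit moss.
Full in-order sequence: aster, rose, iris, sage, mint, teak, hop, lily, moss.

sage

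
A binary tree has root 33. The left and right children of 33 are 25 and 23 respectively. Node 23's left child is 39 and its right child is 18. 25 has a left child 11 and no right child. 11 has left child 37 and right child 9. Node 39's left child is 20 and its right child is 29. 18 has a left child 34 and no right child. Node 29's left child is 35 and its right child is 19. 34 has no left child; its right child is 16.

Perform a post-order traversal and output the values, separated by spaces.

Post-order visits the left subtree, then the right subtree, then the node.
At 33: go left to 25.
  At 25: go left to 11.
    At 11: go left to 37.
      37 is a leaf — visit 37.
    At 11: go right to 9.
      9 is a leaf — visit 9.
    Visit 11.
  At 25: no right child.
  Visit 25.
At 33: go right to 23.
  At 23: go left to 39.
    At 39: go left to 20.
      20 is a leaf — visit 20.
    At 39: go right to 29.
      At 29: go left to 35.
        35 is a leaf — visit 35.
      At 29: go right to 19.
        19 is a leaf — visit 19.
      Visit 29.
    Visit 39.
  At 23: go right to 18.
    At 18: go left to 34.
      At 34: no left child.
      At 34: go right to 16.
        16 is a leaf — visit 16.
      Visit 34.
    At 18: no right child.
    Visit 18.
  Visit 23.
Visit 33.

37 9 11 25 20 35 19 29 39 16 34 18 23 33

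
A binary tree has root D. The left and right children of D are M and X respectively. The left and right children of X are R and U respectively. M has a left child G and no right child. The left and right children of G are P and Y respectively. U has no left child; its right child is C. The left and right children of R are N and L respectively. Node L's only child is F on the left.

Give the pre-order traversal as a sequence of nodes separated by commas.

Pre-order visits the node, then its left subtree, then its right subtree.
Visit D.
At D: go left to M.
  Visit M.
  At M: go left to G.
    Visit G.
    At G: go left to P.
      P is a leaf — visit P.
    At G: go right to Y.
      Y is a leaf — visit Y.
  At M: no right child.
At D: go right to X.
  Visit X.
  At X: go left to R.
    Visit R.
    At R: go left to N.
      N is a leaf — visit N.
    At R: go right to L.
      Visit L.
      At L: go left to F.
        F is a leaf — visit F.
      At L: no right child.
  At X: go right to U.
    Visit U.
    At U: no left child.
    At U: go right to C.
      C is a leaf — visit C.

D, M, G, P, Y, X, R, N, L, F, U, C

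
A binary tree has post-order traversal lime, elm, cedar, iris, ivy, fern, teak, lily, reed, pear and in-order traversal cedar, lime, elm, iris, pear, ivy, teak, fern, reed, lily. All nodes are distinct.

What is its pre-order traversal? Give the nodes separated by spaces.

The last element of post-order is the root; it splits in-order into left and right subtrees.
Root pear: left subtree has 4 nodes {cedar, lime, elm, iris}, right has 5 {ivy, teak, fern, reed, lily}.
  Root iris: left subtree has 3 nodes {cedar, lime, elm}, right has 0 { }.
    Root cedar: left subtree has 0 nodes { }, right has 2 {lime, elm}.
      Root elm: left subtree has 1 node {lime}, right has 0 { }.
  Root reed: left subtree has 3 nodes {ivy, teak, fern}, right has 1 {lily}.
    Root teak: left subtree has 1 node {ivy}, right has 1 {fern}.

pear iris cedar elm lime reed teak ivy fern lily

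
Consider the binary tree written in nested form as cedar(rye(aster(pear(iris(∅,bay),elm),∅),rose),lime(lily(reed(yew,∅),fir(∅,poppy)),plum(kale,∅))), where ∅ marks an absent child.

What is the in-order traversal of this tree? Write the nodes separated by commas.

iris, bay, pear, elm, aster, rye, rose, cedar, yew, reed, lily, fir, poppy, lime, kale, plum

In-order visits the left subtree, then the node, then the right subtree.
At cedar: go left to rye.
  At rye: go left to aster.
    At aster: go left to pear.
      At pear: go left to iris.
        At iris: no left child.
        Visit iris.
        At iris: go right to bay.
          bay is a leaf — visit bay.
      Visit pear.
      At pear: go right to elm.
        elm is a leaf — visit elm.
    Visit aster.
    At aster: no right child.
  Visit rye.
  At rye: go right to rose.
    rose is a leaf — visit rose.
Visit cedar.
At cedar: go right to lime.
  At lime: go left to lily.
    At lily: go left to reed.
      At reed: go left to yew.
        yew is a leaf — visit yew.
      Visit reed.
      At reed: no right child.
    Visit lily.
    At lily: go right to fir.
      At fir: no left child.
      Visit fir.
      At fir: go right to poppy.
        poppy is a leaf — visit poppy.
  Visit lime.
  At lime: go right to plum.
    At plum: go left to kale.
      kale is a leaf — visit kale.
    Visit plum.
    At plum: no right child.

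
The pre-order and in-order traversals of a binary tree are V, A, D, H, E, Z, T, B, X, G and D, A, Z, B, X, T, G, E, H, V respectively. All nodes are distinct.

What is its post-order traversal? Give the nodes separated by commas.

D, X, B, G, T, Z, E, H, A, V

The first element of pre-order is the root; it splits in-order into left and right subtrees.
Root V: left subtree has 9 nodes {D, A, Z, B, X, T, G, E, H}, right has 0 { }.
  Root A: left subtree has 1 node {D}, right has 7 {Z, B, X, T, G, E, H}.
    Root H: left subtree has 6 nodes {Z, B, X, T, G, E}, right has 0 { }.
      Root E: left subtree has 5 nodes {Z, B, X, T, G}, right has 0 { }.
        Root Z: left subtree has 0 nodes { }, right has 4 {B, X, T, G}.
          Root T: left subtree has 2 nodes {B, X}, right has 1 {G}.
            Root B: left subtree has 0 nodes { }, right has 1 {X}.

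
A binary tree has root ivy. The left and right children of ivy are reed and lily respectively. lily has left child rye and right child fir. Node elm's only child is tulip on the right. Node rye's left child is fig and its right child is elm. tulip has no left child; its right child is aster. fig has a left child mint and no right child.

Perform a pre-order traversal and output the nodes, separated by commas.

Pre-order visits the node, then its left subtree, then its right subtree.
Visit ivy.
At ivy: go left to reed.
  reed is a leaf — visit reed.
At ivy: go right to lily.
  Visit lily.
  At lily: go left to rye.
    Visit rye.
    At rye: go left to fig.
      Visit fig.
      At fig: go left to mint.
        mint is a leaf — visit mint.
      At fig: no right child.
    At rye: go right to elm.
      Visit elm.
      At elm: no left child.
      At elm: go right to tulip.
        Visit tulip.
        At tulip: no left child.
        At tulip: go right to aster.
          aster is a leaf — visit aster.
  At lily: go right to fir.
    fir is a leaf — visit fir.

ivy, reed, lily, rye, fig, mint, elm, tulip, aster, fir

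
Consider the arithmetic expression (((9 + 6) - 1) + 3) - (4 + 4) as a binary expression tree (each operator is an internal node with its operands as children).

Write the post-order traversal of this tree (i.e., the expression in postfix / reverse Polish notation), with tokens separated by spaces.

Post-order on an expression tree gives postfix notation: for each operator, emit left operand, right operand, then the operator.

9 6 + 1 - 3 + 4 4 + -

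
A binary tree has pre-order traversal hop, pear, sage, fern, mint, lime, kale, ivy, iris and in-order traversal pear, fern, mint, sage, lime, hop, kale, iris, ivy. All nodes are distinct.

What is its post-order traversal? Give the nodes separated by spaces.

The first element of pre-order is the root; it splits in-order into left and right subtrees.
Root hop: left subtree has 5 nodes {pear, fern, mint, sage, lime}, right has 3 {kale, iris, ivy}.
  Root pear: left subtree has 0 nodes { }, right has 4 {fern, mint, sage, lime}.
    Root sage: left subtree has 2 nodes {fern, mint}, right has 1 {lime}.
      Root fern: left subtree has 0 nodes { }, right has 1 {mint}.
  Root kale: left subtree has 0 nodes { }, right has 2 {iris, ivy}.
    Root ivy: left subtree has 1 node {iris}, right has 0 { }.

mint fern lime sage pear iris ivy kale hop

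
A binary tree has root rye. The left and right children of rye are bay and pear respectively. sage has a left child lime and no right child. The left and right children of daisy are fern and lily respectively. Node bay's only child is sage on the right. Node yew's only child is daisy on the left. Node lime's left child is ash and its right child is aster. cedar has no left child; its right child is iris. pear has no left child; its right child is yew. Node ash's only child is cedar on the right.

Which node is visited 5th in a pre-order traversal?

ash

Pre-order visits the node, then its left subtree, then its right subtree.
Visit rye.
At rye: go left to bay.
  Visit bay.
  At bay: no left child.
  At bay: go right to sage.
    Visit sage.
    At sage: go left to lime.
      Visit lime.
      At lime: go left to ash.
        Visit ash.
        At ash: no left child.
        At ash: go right to cedar.
          Visit cedar.
          At cedar: no left child.
          At cedar: go right to iris.
            iris is a leaf — visit iris.
      At lime: go right to aster.
        aster is a leaf — visit aster.
    At sage: no right child.
At rye: go right to pear.
  Visit pear.
  At pear: no left child.
  At pear: go right to yew.
    Visit yew.
    At yew: go left to daisy.
      Visit daisy.
      At daisy: go left to fern.
        fern is a leaf — visit fern.
      At daisy: go right to lily.
        lily is a leaf — visit lily.
    At yew: no right child.
Full pre-order sequence: rye, bay, sage, lime, ash, cedar, iris, aster, pear, yew, daisy, fern, lily.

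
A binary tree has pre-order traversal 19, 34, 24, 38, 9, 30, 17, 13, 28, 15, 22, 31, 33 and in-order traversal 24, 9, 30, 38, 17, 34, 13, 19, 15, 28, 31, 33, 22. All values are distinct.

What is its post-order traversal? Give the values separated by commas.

The first element of pre-order is the root; it splits in-order into left and right subtrees.
Root 19: left subtree has 7 nodes {24, 9, 30, 38, 17, 34, 13}, right has 5 {15, 28, 31, 33, 22}.
  Root 34: left subtree has 5 nodes {24, 9, 30, 38, 17}, right has 1 {13}.
    Root 24: left subtree has 0 nodes { }, right has 4 {9, 30, 38, 17}.
      Root 38: left subtree has 2 nodes {9, 30}, right has 1 {17}.
        Root 9: left subtree has 0 nodes { }, right has 1 {30}.
  Root 28: left subtree has 1 node {15}, right has 3 {31, 33, 22}.
    Root 22: left subtree has 2 nodes {31, 33}, right has 0 { }.
      Root 31: left subtree has 0 nodes { }, right has 1 {33}.

30, 9, 17, 38, 24, 13, 34, 15, 33, 31, 22, 28, 19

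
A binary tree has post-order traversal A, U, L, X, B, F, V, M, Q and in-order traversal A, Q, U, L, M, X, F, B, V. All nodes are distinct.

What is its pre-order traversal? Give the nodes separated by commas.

Q, A, M, L, U, V, F, X, B

The last element of post-order is the root; it splits in-order into left and right subtrees.
Root Q: left subtree has 1 node {A}, right has 7 {U, L, M, X, F, B, V}.
  Root M: left subtree has 2 nodes {U, L}, right has 4 {X, F, B, V}.
    Root L: left subtree has 1 node {U}, right has 0 { }.
    Root V: left subtree has 3 nodes {X, F, B}, right has 0 { }.
      Root F: left subtree has 1 node {X}, right has 1 {B}.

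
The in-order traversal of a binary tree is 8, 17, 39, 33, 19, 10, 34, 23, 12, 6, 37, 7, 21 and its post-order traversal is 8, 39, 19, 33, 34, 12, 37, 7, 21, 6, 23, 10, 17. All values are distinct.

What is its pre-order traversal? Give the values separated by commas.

The last element of post-order is the root; it splits in-order into left and right subtrees.
Root 17: left subtree has 1 node {8}, right has 11 {39, 33, 19, 10, 34, 23, 12, 6, 37, 7, 21}.
  Root 10: left subtree has 3 nodes {39, 33, 19}, right has 7 {34, 23, 12, 6, 37, 7, 21}.
    Root 33: left subtree has 1 node {39}, right has 1 {19}.
    Root 23: left subtree has 1 node {34}, right has 5 {12, 6, 37, 7, 21}.
      Root 6: left subtree has 1 node {12}, right has 3 {37, 7, 21}.
        Root 21: left subtree has 2 nodes {37, 7}, right has 0 { }.
          Root 7: left subtree has 1 node {37}, right has 0 { }.

17, 8, 10, 33, 39, 19, 23, 34, 6, 12, 21, 7, 37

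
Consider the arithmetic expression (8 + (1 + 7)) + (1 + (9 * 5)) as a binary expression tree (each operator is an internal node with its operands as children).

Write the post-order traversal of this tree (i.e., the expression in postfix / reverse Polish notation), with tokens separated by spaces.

8 1 7 + + 1 9 5 * + +

Post-order on an expression tree gives postfix notation: for each operator, emit left operand, right operand, then the operator.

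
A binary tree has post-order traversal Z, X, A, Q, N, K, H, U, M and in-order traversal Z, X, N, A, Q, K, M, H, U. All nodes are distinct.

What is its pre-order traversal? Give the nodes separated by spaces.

The last element of post-order is the root; it splits in-order into left and right subtrees.
Root M: left subtree has 6 nodes {Z, X, N, A, Q, K}, right has 2 {H, U}.
  Root K: left subtree has 5 nodes {Z, X, N, A, Q}, right has 0 { }.
    Root N: left subtree has 2 nodes {Z, X}, right has 2 {A, Q}.
      Root X: left subtree has 1 node {Z}, right has 0 { }.
      Root Q: left subtree has 1 node {A}, right has 0 { }.
  Root U: left subtree has 1 node {H}, right has 0 { }.

M K N X Z Q A U H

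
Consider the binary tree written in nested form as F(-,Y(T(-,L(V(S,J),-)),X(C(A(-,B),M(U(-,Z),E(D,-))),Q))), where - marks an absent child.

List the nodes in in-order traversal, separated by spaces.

F T S V J L Y A B C U Z M D E X Q

In-order visits the left subtree, then the node, then the right subtree.
At F: no left child.
Visit F.
At F: go right to Y.
  At Y: go left to T.
    At T: no left child.
    Visit T.
    At T: go right to L.
      At L: go left to V.
        At V: go left to S.
          S is a leaf — visit S.
        Visit V.
        At V: go right to J.
          J is a leaf — visit J.
      Visit L.
      At L: no right child.
  Visit Y.
  At Y: go right to X.
    At X: go left to C.
      At C: go left to A.
        At A: no left child.
        Visit A.
        At A: go right to B.
          B is a leaf — visit B.
      Visit C.
      At C: go right to M.
        At M: go left to U.
          At U: no left child.
          Visit U.
          At U: go right to Z.
            Z is a leaf — visit Z.
        Visit M.
        At M: go right to E.
          At E: go left to D.
            D is a leaf — visit D.
          Visit E.
          At E: no right child.
    Visit X.
    At X: go right to Q.
      Q is a leaf — visit Q.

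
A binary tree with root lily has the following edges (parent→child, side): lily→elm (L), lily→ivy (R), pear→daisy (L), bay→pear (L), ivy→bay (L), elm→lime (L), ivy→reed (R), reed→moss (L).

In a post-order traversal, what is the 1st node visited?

Post-order visits the left subtree, then the right subtree, then the node.
At lily: go left to elm.
  At elm: go left to lime.
    lime is a leaf — visit lime.
  At elm: no right child.
  Visit elm.
At lily: go right to ivy.
  At ivy: go left to bay.
    At bay: go left to pear.
      At pear: go left to daisy.
        daisy is a leaf — visit daisy.
      At pear: no right child.
      Visit pear.
    At bay: no right child.
    Visit bay.
  At ivy: go right to reed.
    At reed: go left to moss.
      moss is a leaf — visit moss.
    At reed: no right child.
    Visit reed.
  Visit ivy.
Visit lily.
Full post-order sequence: lime, elm, daisy, pear, bay, moss, reed, ivy, lily.

lime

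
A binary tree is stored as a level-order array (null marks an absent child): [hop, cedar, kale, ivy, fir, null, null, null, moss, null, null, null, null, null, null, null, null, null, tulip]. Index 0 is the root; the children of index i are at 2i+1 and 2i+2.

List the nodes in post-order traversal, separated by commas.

Post-order visits the left subtree, then the right subtree, then the node.
At hop: go left to cedar.
  At cedar: go left to ivy.
    At ivy: no left child.
    At ivy: go right to moss.
      At moss: no left child.
      At moss: go right to tulip.
        tulip is a leaf — visit tulip.
      Visit moss.
    Visit ivy.
  At cedar: go right to fir.
    fir is a leaf — visit fir.
  Visit cedar.
At hop: go right to kale.
  kale is a leaf — visit kale.
Visit hop.

tulip, moss, ivy, fir, cedar, kale, hop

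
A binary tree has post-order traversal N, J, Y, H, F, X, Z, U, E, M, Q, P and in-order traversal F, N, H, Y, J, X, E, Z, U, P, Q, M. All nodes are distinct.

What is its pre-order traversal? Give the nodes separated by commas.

The last element of post-order is the root; it splits in-order into left and right subtrees.
Root P: left subtree has 9 nodes {F, N, H, Y, J, X, E, Z, U}, right has 2 {Q, M}.
  Root E: left subtree has 6 nodes {F, N, H, Y, J, X}, right has 2 {Z, U}.
    Root X: left subtree has 5 nodes {F, N, H, Y, J}, right has 0 { }.
      Root F: left subtree has 0 nodes { }, right has 4 {N, H, Y, J}.
        Root H: left subtree has 1 node {N}, right has 2 {Y, J}.
          Root Y: left subtree has 0 nodes { }, right has 1 {J}.
    Root U: left subtree has 1 node {Z}, right has 0 { }.
  Root Q: left subtree has 0 nodes { }, right has 1 {M}.

P, E, X, F, H, N, Y, J, U, Z, Q, M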